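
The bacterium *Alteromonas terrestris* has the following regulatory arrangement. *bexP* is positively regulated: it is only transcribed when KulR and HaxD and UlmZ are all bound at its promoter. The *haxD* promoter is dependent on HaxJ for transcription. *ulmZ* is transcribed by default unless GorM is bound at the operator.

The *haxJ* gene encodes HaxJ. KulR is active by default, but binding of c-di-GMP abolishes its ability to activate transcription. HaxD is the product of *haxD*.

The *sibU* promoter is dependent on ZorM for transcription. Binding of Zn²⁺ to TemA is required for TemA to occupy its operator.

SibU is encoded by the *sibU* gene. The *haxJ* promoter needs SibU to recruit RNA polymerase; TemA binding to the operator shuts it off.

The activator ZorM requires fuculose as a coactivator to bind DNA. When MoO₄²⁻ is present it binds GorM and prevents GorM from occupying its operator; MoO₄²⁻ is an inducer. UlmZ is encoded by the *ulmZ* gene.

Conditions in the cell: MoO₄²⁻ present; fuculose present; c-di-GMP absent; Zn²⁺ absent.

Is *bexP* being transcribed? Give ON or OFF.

ON

c-di-GMP is absent, so KulR is active.
Zn²⁺ is absent, so TemA is inactive.
Fuculose is present, so ZorM is active.
No repressor is bound and ZorM is active, so *sibU* is transcribed.
So SibU is produced and active.
No repressor is bound and SibU is active, so *haxJ* is transcribed.
So HaxJ is produced and active.
No repressor is bound and HaxJ is active, so *haxD* is transcribed.
So HaxD is produced and active.
MoO₄²⁻ is present, so GorM is inactive.
With no repressor bound, *ulmZ* is transcribed.
So UlmZ is produced and active.
No repressor is bound and KulR and HaxD and UlmZ are active, so *bexP* is transcribed.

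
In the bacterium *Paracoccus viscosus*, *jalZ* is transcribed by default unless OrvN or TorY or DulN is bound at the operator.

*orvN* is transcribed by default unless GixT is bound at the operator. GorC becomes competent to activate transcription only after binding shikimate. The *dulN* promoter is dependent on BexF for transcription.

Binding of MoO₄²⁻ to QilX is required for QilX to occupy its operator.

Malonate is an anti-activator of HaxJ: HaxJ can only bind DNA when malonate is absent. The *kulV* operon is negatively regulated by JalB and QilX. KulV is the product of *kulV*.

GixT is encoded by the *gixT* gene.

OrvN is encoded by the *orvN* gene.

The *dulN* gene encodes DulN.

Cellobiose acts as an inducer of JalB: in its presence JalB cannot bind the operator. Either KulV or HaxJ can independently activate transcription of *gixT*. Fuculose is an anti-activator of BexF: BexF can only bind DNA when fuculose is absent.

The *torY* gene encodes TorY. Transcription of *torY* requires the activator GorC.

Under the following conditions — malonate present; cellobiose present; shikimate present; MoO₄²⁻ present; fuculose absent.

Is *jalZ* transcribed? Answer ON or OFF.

OFF

Cellobiose is present, so JalB is inactive.
MoO₄²⁻ is present, so QilX is active.
With repressor QilX bound, *kulV* is not transcribed.
So KulV is not produced.
Malonate is present, so HaxJ is inactive.
No activator is available at the *gixT* promoter, so *gixT* is not transcribed.
So GixT is not produced.
With no repressor bound, *orvN* is transcribed.
So OrvN is produced and active.
Shikimate is present, so GorC is active.
No repressor is bound and GorC is active, so *torY* is transcribed.
So TorY is produced and active.
Fuculose is absent, so BexF is active.
No repressor is bound and BexF is active, so *dulN* is transcribed.
So DulN is produced and active.
With repressor OrvN bound, *jalZ* is not transcribed.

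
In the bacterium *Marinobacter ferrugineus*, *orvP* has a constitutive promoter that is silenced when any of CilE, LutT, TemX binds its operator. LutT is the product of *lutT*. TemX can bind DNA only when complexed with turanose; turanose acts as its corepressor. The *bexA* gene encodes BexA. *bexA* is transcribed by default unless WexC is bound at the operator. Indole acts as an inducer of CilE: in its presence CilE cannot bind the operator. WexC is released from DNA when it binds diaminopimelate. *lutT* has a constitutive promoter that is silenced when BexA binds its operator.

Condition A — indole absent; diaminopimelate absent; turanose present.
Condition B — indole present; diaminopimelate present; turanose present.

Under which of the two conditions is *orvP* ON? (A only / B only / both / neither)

neither

Condition A:
Indole is absent, so CilE is active.
Diaminopimelate is absent, so WexC is active.
With repressor WexC bound, *bexA* is not transcribed.
So BexA is not produced.
With no repressor bound, *lutT* is transcribed.
So LutT is produced and active.
Turanose is present, so TemX is active.
With repressor CilE bound, *orvP* is not transcribed.
→ *orvP* is OFF in A.
Condition B:
Indole is present, so CilE is inactive.
Diaminopimelate is present, so WexC is inactive.
With no repressor bound, *bexA* is transcribed.
So BexA is produced and active.
With repressor BexA bound, *lutT* is not transcribed.
So LutT is not produced.
Turanose is present, so TemX is active.
With repressor TemX bound, *orvP* is not transcribed.
→ *orvP* is OFF in B.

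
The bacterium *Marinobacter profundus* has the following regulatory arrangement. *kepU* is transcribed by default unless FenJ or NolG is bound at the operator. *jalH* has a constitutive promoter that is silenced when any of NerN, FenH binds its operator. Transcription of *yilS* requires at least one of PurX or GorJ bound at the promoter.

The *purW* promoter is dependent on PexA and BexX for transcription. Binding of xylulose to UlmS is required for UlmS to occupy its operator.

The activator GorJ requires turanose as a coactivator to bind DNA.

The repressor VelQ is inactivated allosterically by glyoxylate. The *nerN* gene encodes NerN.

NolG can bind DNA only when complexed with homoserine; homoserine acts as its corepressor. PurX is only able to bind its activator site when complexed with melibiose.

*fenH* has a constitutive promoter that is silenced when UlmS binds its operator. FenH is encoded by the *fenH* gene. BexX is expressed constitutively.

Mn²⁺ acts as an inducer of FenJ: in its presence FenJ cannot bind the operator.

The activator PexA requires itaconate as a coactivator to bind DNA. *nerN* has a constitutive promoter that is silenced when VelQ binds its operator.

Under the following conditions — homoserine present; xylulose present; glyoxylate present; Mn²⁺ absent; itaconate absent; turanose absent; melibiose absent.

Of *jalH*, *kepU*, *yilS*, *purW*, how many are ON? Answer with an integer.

0

Glyoxylate is present, so VelQ is inactive.
With no repressor bound, *nerN* is transcribed.
So NerN is produced and active.
Xylulose is present, so UlmS is active.
With repressor UlmS bound, *fenH* is not transcribed.
So FenH is not produced.
With repressor NerN bound, *jalH* is not transcribed.
→ *jalH* is OFF.
Mn²⁺ is absent, so FenJ is active.
Homoserine is present, so NolG is active.
With repressor FenJ bound, *kepU* is not transcribed.
→ *kepU* is OFF.
Melibiose is absent, so PurX is inactive.
Turanose is absent, so GorJ is inactive.
No activator is available at the *yilS* promoter, so *yilS* is not transcribed.
→ *yilS* is OFF.
Itaconate is absent, so PexA is inactive.
BexX is produced constitutively and is active.
Required activator PexA is absent, so *purW* is not transcribed.
→ *purW* is OFF.
0 of the 4 genes are transcribed.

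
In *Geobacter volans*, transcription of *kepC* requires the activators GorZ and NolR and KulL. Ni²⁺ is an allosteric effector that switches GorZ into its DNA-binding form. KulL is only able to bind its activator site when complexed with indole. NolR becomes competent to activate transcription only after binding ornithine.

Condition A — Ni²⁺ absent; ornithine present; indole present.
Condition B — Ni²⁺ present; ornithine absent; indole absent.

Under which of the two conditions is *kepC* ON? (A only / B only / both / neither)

Condition A:
Ni²⁺ is absent, so GorZ is inactive.
Ornithine is present, so NolR is active.
Indole is present, so KulL is active.
Required activator GorZ is absent, so *kepC* is not transcribed.
→ *kepC* is OFF in A.
Condition B:
Ni²⁺ is present, so GorZ is active.
Ornithine is absent, so NolR is inactive.
Indole is absent, so KulL is inactive.
Required activator NolR is absent, so *kepC* is not transcribed.
→ *kepC* is OFF in B.

neither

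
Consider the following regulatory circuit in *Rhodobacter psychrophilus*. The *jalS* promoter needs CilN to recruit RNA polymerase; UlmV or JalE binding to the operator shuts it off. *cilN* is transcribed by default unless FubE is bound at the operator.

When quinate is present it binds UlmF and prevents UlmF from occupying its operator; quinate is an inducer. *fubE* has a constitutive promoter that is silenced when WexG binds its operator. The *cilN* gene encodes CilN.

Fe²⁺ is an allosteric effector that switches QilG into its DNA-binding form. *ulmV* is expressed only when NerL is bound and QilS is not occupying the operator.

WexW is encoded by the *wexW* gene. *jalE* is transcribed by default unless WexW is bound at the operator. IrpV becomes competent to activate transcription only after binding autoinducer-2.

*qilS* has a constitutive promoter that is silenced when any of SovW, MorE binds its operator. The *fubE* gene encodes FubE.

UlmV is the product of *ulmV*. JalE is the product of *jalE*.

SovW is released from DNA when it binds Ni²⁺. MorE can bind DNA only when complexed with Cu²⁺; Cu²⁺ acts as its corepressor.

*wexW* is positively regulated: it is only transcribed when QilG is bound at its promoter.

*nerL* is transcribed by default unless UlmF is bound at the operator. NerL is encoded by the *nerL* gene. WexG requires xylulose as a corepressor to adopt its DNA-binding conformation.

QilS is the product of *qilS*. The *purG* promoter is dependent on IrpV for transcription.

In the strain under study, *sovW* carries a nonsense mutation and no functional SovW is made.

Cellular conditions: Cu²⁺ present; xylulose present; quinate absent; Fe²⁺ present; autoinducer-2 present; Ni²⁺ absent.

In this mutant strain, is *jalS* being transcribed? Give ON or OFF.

ON

SovW is non-functional in this strain, so it has no effect.
Cu²⁺ is present, so MorE is active.
With repressor MorE bound, *qilS* is not transcribed.
So QilS is not produced.
Quinate is absent, so UlmF is active.
With repressor UlmF bound, *nerL* is not transcribed.
So NerL is not produced.
Required activator NerL is absent, so *ulmV* is not transcribed.
So UlmV is not produced.
Fe²⁺ is present, so QilG is active.
No repressor is bound and QilG is active, so *wexW* is transcribed.
So WexW is produced and active.
With repressor WexW bound, *jalE* is not transcribed.
So JalE is not produced.
Xylulose is present, so WexG is active.
With repressor WexG bound, *fubE* is not transcribed.
So FubE is not produced.
With no repressor bound, *cilN* is transcribed.
So CilN is produced and active.
No repressor is bound and CilN is active, so *jalS* is transcribed.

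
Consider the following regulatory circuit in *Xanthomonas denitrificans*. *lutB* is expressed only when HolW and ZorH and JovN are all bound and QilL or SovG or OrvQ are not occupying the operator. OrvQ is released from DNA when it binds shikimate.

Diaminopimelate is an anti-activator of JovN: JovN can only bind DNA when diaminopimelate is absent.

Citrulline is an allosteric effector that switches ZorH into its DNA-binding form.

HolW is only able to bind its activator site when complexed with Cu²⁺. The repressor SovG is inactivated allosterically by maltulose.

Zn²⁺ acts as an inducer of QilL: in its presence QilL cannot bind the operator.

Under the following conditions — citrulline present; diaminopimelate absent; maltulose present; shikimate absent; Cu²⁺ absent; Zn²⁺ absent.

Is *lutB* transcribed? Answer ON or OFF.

OFF

Zn²⁺ is absent, so QilL is active.
Cu²⁺ is absent, so HolW is inactive.
Maltulose is present, so SovG is inactive.
Citrulline is present, so ZorH is active.
Diaminopimelate is absent, so JovN is active.
Shikimate is absent, so OrvQ is active.
With repressor QilL bound, *lutB* is not transcribed.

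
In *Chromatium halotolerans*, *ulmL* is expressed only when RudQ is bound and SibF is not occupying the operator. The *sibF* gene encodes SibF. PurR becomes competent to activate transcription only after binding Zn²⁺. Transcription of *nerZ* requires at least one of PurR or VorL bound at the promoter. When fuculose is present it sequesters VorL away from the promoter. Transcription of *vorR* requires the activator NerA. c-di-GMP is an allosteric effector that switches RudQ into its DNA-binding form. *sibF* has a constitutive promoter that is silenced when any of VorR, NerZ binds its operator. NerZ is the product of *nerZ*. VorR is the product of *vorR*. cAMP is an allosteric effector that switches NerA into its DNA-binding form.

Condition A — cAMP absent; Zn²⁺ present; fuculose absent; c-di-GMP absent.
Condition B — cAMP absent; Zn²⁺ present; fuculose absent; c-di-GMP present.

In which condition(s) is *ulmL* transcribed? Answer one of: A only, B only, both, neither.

Condition A:
cAMP is absent, so NerA is inactive.
Required activator NerA is absent, so *vorR* is not transcribed.
So VorR is not produced.
Zn²⁺ is present, so PurR is active.
Fuculose is absent, so VorL is active.
Activator PurR is present, so *nerZ* is transcribed.
So NerZ is produced and active.
With repressor NerZ bound, *sibF* is not transcribed.
So SibF is not produced.
c-di-GMP is absent, so RudQ is inactive.
Required activator RudQ is absent, so *ulmL* is not transcribed.
→ *ulmL* is OFF in A.
Condition B:
cAMP is absent, so NerA is inactive.
Required activator NerA is absent, so *vorR* is not transcribed.
So VorR is not produced.
Zn²⁺ is present, so PurR is active.
Fuculose is absent, so VorL is active.
Activator PurR is present, so *nerZ* is transcribed.
So NerZ is produced and active.
With repressor NerZ bound, *sibF* is not transcribed.
So SibF is not produced.
c-di-GMP is present, so RudQ is active.
No repressor is bound and RudQ is active, so *ulmL* is transcribed.
→ *ulmL* is ON in B.

B only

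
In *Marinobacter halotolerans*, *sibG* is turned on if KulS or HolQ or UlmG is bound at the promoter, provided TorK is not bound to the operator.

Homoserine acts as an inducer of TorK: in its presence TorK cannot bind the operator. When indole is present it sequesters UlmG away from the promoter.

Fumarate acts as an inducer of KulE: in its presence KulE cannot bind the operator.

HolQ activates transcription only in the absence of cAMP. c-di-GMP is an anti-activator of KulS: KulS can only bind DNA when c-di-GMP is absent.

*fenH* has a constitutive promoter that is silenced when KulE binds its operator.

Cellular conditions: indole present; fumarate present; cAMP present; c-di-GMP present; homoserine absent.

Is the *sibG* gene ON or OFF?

c-di-GMP is present, so KulS is inactive.
Homoserine is absent, so TorK is active.
cAMP is present, so HolQ is inactive.
Indole is present, so UlmG is inactive.
With repressor TorK bound, *sibG* is not transcribed.

OFF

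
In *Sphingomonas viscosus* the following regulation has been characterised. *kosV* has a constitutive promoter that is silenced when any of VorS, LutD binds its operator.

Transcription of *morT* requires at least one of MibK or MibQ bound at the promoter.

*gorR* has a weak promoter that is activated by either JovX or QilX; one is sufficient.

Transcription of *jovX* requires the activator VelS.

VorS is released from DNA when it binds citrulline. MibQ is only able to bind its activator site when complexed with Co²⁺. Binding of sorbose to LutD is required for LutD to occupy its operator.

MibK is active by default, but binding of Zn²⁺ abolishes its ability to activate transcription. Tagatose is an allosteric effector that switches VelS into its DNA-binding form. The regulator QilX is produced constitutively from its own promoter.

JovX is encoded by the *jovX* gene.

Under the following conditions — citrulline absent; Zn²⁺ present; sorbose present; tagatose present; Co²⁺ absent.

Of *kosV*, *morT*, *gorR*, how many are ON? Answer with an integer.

1

Citrulline is absent, so VorS is active.
Sorbose is present, so LutD is active.
With repressor VorS bound, *kosV* is not transcribed.
→ *kosV* is OFF.
Zn²⁺ is present, so MibK is inactive.
Co²⁺ is absent, so MibQ is inactive.
No activator is available at the *morT* promoter, so *morT* is not transcribed.
→ *morT* is OFF.
Tagatose is present, so VelS is active.
No repressor is bound and VelS is active, so *jovX* is transcribed.
So JovX is produced and active.
QilX is produced constitutively and is active.
Activator JovX is present, so *gorR* is transcribed.
→ *gorR* is ON.
1 of the 3 genes is transcribed.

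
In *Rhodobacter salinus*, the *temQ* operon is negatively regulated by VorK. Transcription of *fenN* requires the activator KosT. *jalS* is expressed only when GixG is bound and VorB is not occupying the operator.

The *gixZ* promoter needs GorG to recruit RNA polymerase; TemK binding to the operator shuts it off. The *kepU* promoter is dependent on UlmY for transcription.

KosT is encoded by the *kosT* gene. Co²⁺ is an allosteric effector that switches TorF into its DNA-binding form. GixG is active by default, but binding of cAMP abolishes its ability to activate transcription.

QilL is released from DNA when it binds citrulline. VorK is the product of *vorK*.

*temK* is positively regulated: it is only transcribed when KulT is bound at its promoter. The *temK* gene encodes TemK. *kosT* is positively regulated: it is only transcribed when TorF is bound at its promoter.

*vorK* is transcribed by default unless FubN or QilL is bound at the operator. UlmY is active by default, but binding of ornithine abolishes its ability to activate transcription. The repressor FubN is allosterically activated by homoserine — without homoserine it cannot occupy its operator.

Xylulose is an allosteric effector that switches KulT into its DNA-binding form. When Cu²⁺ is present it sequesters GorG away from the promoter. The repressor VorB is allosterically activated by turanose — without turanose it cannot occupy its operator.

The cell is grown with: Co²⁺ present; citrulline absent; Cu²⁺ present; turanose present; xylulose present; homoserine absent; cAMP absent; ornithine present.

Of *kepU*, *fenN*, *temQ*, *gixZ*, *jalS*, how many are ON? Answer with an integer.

2

Ornithine is present, so UlmY is inactive.
Required activator UlmY is absent, so *kepU* is not transcribed.
→ *kepU* is OFF.
Co²⁺ is present, so TorF is active.
No repressor is bound and TorF is active, so *kosT* is transcribed.
So KosT is produced and active.
No repressor is bound and KosT is active, so *fenN* is transcribed.
→ *fenN* is ON.
Homoserine is absent, so FubN is inactive.
Citrulline is absent, so QilL is active.
With repressor QilL bound, *vorK* is not transcribed.
So VorK is not produced.
With no repressor bound, *temQ* is transcribed.
→ *temQ* is ON.
Cu²⁺ is present, so GorG is inactive.
Xylulose is present, so KulT is active.
No repressor is bound and KulT is active, so *temK* is transcribed.
So TemK is produced and active.
With repressor TemK bound, *gixZ* is not transcribed.
→ *gixZ* is OFF.
Turanose is present, so VorB is active.
cAMP is absent, so GixG is active.
With repressor VorB bound, *jalS* is not transcribed.
→ *jalS* is OFF.
2 of the 5 genes are transcribed.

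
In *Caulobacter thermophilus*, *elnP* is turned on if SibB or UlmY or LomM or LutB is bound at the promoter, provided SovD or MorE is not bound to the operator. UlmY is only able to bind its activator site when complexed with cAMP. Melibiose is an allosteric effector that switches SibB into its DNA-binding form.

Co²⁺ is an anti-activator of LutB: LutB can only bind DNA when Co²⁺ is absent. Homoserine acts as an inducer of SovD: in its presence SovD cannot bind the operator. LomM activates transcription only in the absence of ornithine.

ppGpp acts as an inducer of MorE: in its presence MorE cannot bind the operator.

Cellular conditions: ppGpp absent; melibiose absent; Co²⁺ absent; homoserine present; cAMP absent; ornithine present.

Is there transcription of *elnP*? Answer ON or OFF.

OFF

Melibiose is absent, so SibB is inactive.
cAMP is absent, so UlmY is inactive.
Ornithine is present, so LomM is inactive.
Homoserine is present, so SovD is inactive.
ppGpp is absent, so MorE is active.
Co²⁺ is absent, so LutB is active.
With repressor MorE bound, *elnP* is not transcribed.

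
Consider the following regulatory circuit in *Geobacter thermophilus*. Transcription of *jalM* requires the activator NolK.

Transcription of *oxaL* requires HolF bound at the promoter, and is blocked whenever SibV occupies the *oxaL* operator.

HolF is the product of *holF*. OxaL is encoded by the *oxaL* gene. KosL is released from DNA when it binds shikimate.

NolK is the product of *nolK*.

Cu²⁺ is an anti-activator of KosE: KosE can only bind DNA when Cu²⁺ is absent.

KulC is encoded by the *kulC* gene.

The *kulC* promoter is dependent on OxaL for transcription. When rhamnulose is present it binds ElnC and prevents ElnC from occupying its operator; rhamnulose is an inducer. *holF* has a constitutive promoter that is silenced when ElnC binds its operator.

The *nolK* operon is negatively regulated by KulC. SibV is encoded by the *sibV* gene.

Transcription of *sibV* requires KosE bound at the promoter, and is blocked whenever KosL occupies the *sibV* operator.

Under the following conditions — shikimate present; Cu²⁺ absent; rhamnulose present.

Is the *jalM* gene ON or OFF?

ON

Rhamnulose is present, so ElnC is inactive.
With no repressor bound, *holF* is transcribed.
So HolF is produced and active.
Shikimate is present, so KosL is inactive.
Cu²⁺ is absent, so KosE is active.
No repressor is bound and KosE is active, so *sibV* is transcribed.
So SibV is produced and active.
With repressor SibV bound, *oxaL* is not transcribed.
So OxaL is not produced.
Required activator OxaL is absent, so *kulC* is not transcribed.
So KulC is not produced.
With no repressor bound, *nolK* is transcribed.
So NolK is produced and active.
No repressor is bound and NolK is active, so *jalM* is transcribed.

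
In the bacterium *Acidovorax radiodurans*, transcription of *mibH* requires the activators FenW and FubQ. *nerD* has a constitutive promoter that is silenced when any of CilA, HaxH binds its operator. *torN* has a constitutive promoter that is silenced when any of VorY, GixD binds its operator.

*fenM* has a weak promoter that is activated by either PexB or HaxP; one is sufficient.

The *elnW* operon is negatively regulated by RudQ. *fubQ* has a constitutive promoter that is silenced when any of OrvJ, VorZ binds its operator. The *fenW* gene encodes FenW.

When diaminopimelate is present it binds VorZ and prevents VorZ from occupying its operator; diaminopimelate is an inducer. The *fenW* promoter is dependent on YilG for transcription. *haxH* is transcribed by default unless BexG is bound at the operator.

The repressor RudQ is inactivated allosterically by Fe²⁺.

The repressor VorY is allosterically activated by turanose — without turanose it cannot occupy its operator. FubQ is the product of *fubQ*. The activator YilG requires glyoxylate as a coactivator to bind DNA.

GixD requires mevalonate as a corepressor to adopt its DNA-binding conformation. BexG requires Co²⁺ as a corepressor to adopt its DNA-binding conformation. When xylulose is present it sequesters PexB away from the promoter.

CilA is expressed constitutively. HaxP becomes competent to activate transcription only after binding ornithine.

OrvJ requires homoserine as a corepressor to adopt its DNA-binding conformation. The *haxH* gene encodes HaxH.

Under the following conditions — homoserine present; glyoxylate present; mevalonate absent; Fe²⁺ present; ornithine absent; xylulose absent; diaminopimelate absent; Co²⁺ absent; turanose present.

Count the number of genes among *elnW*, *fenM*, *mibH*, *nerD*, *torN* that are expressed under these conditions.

2

Fe²⁺ is present, so RudQ is inactive.
With no repressor bound, *elnW* is transcribed.
→ *elnW* is ON.
Xylulose is absent, so PexB is active.
Ornithine is absent, so HaxP is inactive.
Activator PexB is present, so *fenM* is transcribed.
→ *fenM* is ON.
Glyoxylate is present, so YilG is active.
No repressor is bound and YilG is active, so *fenW* is transcribed.
So FenW is produced and active.
Homoserine is present, so OrvJ is active.
Diaminopimelate is absent, so VorZ is active.
With repressor OrvJ bound, *fubQ* is not transcribed.
So FubQ is not produced.
Required activator FubQ is absent, so *mibH* is not transcribed.
→ *mibH* is OFF.
CilA is produced constitutively and is active.
Co²⁺ is absent, so BexG is inactive.
With no repressor bound, *haxH* is transcribed.
So HaxH is produced and active.
With repressor CilA bound, *nerD* is not transcribed.
→ *nerD* is OFF.
Turanose is present, so VorY is active.
Mevalonate is absent, so GixD is inactive.
With repressor VorY bound, *torN* is not transcribed.
→ *torN* is OFF.
2 of the 5 genes are transcribed.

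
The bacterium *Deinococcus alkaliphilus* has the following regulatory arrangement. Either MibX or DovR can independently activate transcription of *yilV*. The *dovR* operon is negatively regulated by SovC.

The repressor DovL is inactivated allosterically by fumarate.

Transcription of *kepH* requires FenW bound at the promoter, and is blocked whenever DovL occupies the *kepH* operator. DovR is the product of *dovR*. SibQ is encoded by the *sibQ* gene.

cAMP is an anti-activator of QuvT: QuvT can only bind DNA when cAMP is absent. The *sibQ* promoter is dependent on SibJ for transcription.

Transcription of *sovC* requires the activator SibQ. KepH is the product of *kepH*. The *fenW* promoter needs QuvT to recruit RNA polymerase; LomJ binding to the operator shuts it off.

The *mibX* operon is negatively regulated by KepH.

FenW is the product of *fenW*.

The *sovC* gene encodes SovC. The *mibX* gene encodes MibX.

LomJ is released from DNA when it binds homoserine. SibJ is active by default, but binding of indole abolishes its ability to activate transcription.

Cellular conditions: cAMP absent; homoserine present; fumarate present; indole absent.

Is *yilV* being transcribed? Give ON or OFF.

OFF

Fumarate is present, so DovL is inactive.
Homoserine is present, so LomJ is inactive.
cAMP is absent, so QuvT is active.
No repressor is bound and QuvT is active, so *fenW* is transcribed.
So FenW is produced and active.
No repressor is bound and FenW is active, so *kepH* is transcribed.
So KepH is produced and active.
With repressor KepH bound, *mibX* is not transcribed.
So MibX is not produced.
Indole is absent, so SibJ is active.
No repressor is bound and SibJ is active, so *sibQ* is transcribed.
So SibQ is produced and active.
No repressor is bound and SibQ is active, so *sovC* is transcribed.
So SovC is produced and active.
With repressor SovC bound, *dovR* is not transcribed.
So DovR is not produced.
No activator is available at the *yilV* promoter, so *yilV* is not transcribed.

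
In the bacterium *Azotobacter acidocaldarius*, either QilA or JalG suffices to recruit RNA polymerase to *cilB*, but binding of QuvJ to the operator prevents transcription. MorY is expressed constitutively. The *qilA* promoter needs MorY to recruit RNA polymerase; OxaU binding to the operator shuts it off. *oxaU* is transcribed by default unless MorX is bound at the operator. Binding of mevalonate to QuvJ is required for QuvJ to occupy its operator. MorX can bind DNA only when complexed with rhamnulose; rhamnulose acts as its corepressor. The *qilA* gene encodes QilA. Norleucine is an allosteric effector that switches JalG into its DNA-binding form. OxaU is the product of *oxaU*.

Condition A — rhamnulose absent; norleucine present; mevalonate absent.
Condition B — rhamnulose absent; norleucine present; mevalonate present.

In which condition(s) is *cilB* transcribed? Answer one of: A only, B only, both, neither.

A only

Condition A:
Rhamnulose is absent, so MorX is inactive.
With no repressor bound, *oxaU* is transcribed.
So OxaU is produced and active.
MorY is produced constitutively and is active.
With repressor OxaU bound, *qilA* is not transcribed.
So QilA is not produced.
Norleucine is present, so JalG is active.
Mevalonate is absent, so QuvJ is inactive.
Activator JalG is present, so *cilB* is transcribed.
→ *cilB* is ON in A.
Condition B:
Rhamnulose is absent, so MorX is inactive.
With no repressor bound, *oxaU* is transcribed.
So OxaU is produced and active.
MorY is produced constitutively and is active.
With repressor OxaU bound, *qilA* is not transcribed.
So QilA is not produced.
Norleucine is present, so JalG is active.
Mevalonate is present, so QuvJ is active.
With repressor QuvJ bound, *cilB* is not transcribed.
→ *cilB* is OFF in B.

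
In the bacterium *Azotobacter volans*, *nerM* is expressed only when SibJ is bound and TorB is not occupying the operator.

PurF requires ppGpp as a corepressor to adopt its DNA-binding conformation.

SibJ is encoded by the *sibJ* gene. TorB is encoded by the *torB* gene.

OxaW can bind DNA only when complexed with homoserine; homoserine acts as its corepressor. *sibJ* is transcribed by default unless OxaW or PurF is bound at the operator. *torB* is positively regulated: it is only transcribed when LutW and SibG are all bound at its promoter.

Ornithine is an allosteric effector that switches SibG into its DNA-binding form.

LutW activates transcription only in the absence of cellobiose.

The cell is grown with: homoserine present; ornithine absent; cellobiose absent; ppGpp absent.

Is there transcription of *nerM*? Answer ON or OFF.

Cellobiose is absent, so LutW is active.
Ornithine is absent, so SibG is inactive.
Required activator SibG is absent, so *torB* is not transcribed.
So TorB is not produced.
Homoserine is present, so OxaW is active.
ppGpp is absent, so PurF is inactive.
With repressor OxaW bound, *sibJ* is not transcribed.
So SibJ is not produced.
Required activator SibJ is absent, so *nerM* is not transcribed.

OFF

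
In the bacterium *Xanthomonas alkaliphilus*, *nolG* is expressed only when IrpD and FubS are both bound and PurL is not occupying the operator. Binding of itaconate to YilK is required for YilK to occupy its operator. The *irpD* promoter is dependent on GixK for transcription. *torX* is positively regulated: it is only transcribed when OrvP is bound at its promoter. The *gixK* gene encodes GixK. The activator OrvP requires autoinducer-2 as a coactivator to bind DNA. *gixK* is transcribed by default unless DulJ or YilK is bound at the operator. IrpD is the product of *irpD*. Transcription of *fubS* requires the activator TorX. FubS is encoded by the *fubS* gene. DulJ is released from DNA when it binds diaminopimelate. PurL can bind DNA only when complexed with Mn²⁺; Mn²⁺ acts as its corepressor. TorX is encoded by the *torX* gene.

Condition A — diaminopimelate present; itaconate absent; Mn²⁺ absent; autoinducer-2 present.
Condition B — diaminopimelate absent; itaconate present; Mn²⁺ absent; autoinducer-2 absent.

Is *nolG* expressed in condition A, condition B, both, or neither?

A only

Condition A:
Diaminopimelate is present, so DulJ is inactive.
Itaconate is absent, so YilK is inactive.
With no repressor bound, *gixK* is transcribed.
So GixK is produced and active.
No repressor is bound and GixK is active, so *irpD* is transcribed.
So IrpD is produced and active.
Mn²⁺ is absent, so PurL is inactive.
Autoinducer-2 is present, so OrvP is active.
No repressor is bound and OrvP is active, so *torX* is transcribed.
So TorX is produced and active.
No repressor is bound and TorX is active, so *fubS* is transcribed.
So FubS is produced and active.
No repressor is bound and IrpD and FubS are active, so *nolG* is transcribed.
→ *nolG* is ON in A.
Condition B:
Diaminopimelate is absent, so DulJ is active.
Itaconate is present, so YilK is active.
With repressor DulJ bound, *gixK* is not transcribed.
So GixK is not produced.
Required activator GixK is absent, so *irpD* is not transcribed.
So IrpD is not produced.
Mn²⁺ is absent, so PurL is inactive.
Autoinducer-2 is absent, so OrvP is inactive.
Required activator OrvP is absent, so *torX* is not transcribed.
So TorX is not produced.
Required activator TorX is absent, so *fubS* is not transcribed.
So FubS is not produced.
Required activator IrpD is absent, so *nolG* is not transcribed.
→ *nolG* is OFF in B.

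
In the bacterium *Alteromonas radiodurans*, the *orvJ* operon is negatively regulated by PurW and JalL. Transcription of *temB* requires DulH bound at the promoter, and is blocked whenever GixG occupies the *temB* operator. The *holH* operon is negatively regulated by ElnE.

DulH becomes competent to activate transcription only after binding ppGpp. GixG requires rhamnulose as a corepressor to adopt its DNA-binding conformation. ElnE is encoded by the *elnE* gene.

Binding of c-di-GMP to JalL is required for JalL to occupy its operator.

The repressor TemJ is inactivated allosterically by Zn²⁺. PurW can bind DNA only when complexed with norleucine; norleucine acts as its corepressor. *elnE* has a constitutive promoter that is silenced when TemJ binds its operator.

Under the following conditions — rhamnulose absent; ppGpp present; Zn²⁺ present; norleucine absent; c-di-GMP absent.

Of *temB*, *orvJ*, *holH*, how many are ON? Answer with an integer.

2

Rhamnulose is absent, so GixG is inactive.
ppGpp is present, so DulH is active.
No repressor is bound and DulH is active, so *temB* is transcribed.
→ *temB* is ON.
Norleucine is absent, so PurW is inactive.
c-di-GMP is absent, so JalL is inactive.
With no repressor bound, *orvJ* is transcribed.
→ *orvJ* is ON.
Zn²⁺ is present, so TemJ is inactive.
With no repressor bound, *elnE* is transcribed.
So ElnE is produced and active.
With repressor ElnE bound, *holH* is not transcribed.
→ *holH* is OFF.
2 of the 3 genes are transcribed.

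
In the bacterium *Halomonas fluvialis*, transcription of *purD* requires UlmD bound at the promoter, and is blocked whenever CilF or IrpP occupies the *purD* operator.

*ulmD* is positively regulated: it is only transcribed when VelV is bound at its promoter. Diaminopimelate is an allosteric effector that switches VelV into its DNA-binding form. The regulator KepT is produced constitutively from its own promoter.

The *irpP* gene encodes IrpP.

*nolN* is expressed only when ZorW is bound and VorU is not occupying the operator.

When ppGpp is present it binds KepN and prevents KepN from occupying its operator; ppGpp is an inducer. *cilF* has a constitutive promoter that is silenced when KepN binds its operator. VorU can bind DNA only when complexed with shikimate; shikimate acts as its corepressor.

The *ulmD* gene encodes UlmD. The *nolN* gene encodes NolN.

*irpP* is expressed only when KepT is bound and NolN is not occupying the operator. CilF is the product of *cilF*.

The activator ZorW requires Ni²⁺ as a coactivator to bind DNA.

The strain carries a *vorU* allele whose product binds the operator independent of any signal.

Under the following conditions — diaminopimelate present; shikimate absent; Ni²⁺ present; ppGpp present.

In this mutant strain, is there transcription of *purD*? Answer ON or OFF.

OFF

ppGpp is present, so KepN is inactive.
With no repressor bound, *cilF* is transcribed.
So CilF is produced and active.
Ni²⁺ is present, so ZorW is active.
VorU is constitutively active in this strain.
With repressor VorU bound, *nolN* is not transcribed.
So NolN is not produced.
KepT is produced constitutively and is active.
No repressor is bound and KepT is active, so *irpP* is transcribed.
So IrpP is produced and active.
Diaminopimelate is present, so VelV is active.
No repressor is bound and VelV is active, so *ulmD* is transcribed.
So UlmD is produced and active.
With repressor CilF bound, *purD* is not transcribed.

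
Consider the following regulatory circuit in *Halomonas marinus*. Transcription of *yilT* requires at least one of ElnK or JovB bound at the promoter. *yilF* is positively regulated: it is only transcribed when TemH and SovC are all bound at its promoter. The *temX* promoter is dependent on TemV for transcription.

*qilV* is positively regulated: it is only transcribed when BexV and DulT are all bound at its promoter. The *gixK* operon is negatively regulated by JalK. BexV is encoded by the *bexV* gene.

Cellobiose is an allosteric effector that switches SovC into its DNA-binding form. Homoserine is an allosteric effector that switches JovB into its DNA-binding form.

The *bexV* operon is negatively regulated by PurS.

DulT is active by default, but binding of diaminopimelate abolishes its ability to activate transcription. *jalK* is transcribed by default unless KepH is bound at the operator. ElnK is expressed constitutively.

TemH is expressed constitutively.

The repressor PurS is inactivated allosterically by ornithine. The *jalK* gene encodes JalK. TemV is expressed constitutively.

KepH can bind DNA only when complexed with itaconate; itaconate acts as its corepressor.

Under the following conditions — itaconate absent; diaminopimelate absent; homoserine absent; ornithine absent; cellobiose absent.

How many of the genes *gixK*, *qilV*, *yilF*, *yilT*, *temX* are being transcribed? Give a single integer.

2

Itaconate is absent, so KepH is inactive.
With no repressor bound, *jalK* is transcribed.
So JalK is produced and active.
With repressor JalK bound, *gixK* is not transcribed.
→ *gixK* is OFF.
Ornithine is absent, so PurS is active.
With repressor PurS bound, *bexV* is not transcribed.
So BexV is not produced.
Diaminopimelate is absent, so DulT is active.
Required activator BexV is absent, so *qilV* is not transcribed.
→ *qilV* is OFF.
TemH is produced constitutively and is active.
Cellobiose is absent, so SovC is inactive.
Required activator SovC is absent, so *yilF* is not transcribed.
→ *yilF* is OFF.
ElnK is produced constitutively and is active.
Homoserine is absent, so JovB is inactive.
Activator ElnK is present, so *yilT* is transcribed.
→ *yilT* is ON.
TemV is produced constitutively and is active.
No repressor is bound and TemV is active, so *temX* is transcribed.
→ *temX* is ON.
2 of the 5 genes are transcribed.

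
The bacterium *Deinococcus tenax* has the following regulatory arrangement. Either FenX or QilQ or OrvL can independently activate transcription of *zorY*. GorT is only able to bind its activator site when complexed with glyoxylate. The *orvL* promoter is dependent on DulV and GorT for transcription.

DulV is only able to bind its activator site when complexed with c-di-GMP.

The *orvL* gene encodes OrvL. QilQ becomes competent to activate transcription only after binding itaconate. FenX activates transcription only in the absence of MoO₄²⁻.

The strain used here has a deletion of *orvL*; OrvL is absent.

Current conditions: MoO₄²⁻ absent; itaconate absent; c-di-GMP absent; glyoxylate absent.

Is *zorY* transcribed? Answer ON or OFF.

ON

MoO₄²⁻ is absent, so FenX is active.
Itaconate is absent, so QilQ is inactive.
OrvL is non-functional in this strain, so it has no effect.
Activator FenX is present, so *zorY* is transcribed.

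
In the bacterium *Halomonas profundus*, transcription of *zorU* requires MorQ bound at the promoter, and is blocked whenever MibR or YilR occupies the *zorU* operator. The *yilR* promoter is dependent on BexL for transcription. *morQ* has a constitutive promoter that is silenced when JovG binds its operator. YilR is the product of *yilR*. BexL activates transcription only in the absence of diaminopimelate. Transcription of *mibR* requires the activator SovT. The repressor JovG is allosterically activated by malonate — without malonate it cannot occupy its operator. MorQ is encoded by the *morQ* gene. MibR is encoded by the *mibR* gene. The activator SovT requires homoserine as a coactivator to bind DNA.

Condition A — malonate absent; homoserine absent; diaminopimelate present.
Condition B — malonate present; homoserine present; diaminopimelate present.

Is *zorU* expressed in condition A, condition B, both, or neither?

Condition A:
Malonate is absent, so JovG is inactive.
With no repressor bound, *morQ* is transcribed.
So MorQ is produced and active.
Homoserine is absent, so SovT is inactive.
Required activator SovT is absent, so *mibR* is not transcribed.
So MibR is not produced.
Diaminopimelate is present, so BexL is inactive.
Required activator BexL is absent, so *yilR* is not transcribed.
So YilR is not produced.
No repressor is bound and MorQ is active, so *zorU* is transcribed.
→ *zorU* is ON in A.
Condition B:
Malonate is present, so JovG is active.
With repressor JovG bound, *morQ* is not transcribed.
So MorQ is not produced.
Homoserine is present, so SovT is active.
No repressor is bound and SovT is active, so *mibR* is transcribed.
So MibR is produced and active.
Diaminopimelate is present, so BexL is inactive.
Required activator BexL is absent, so *yilR* is not transcribed.
So YilR is not produced.
With repressor MibR bound, *zorU* is not transcribed.
→ *zorU* is OFF in B.

A only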